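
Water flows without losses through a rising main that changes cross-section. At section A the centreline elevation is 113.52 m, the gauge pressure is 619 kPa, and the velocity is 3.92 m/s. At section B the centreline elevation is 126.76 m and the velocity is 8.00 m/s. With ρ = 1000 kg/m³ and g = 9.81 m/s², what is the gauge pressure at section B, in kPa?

P₂ ≈ 465 kPa

Pressure head at A: ψ₁ = P₁/(ρg) = 619×1000 / (1000 × 9.81) = 63.10 m.
Velocity heads: v₁²/2g = 3.92²/19.62 = 0.783 m; v₂²/2g = 8.00²/19.62 = 3.262 m.
Total head H = z₁ + ψ₁ + v₁²/2g = 113.52 + 63.10 + 0.783 = 177.40 m.
ψ₂ = H − z₂ − v₂²/2g = 177.40 − 126.76 − 3.262 = 47.38 m.
P₂ = ρgψ₂ = 1000 × 9.81 × 47.38 ≈ 465 kPa.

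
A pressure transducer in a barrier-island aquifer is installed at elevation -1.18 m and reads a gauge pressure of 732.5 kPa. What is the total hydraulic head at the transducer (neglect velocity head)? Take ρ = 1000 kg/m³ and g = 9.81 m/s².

h ≈ 73.49 m

ψ = P/(ρg) = 732.5×1000 / (1000 × 9.81) = 74.67 m.
h = z + ψ = -1.18 + 74.67 = 73.49 m.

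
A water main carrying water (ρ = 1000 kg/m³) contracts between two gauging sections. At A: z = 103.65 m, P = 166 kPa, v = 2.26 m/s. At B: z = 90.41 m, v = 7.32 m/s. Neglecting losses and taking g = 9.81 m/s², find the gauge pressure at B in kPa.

Pressure head at A: ψ₁ = P₁/(ρg) = 166×1000 / (1000 × 9.81) = 16.92 m.
Velocity heads: v₁²/2g = 2.26²/19.62 = 0.260 m; v₂²/2g = 7.32²/19.62 = 2.731 m.
Total head H = z₁ + ψ₁ + v₁²/2g = 103.65 + 16.92 + 0.260 = 120.83 m.
ψ₂ = H − z₂ − v₂²/2g = 120.83 − 90.41 − 2.731 = 27.69 m.
P₂ = ρgψ₂ = 1000 × 9.81 × 27.69 ≈ 272 kPa.

P₂ ≈ 272 kPa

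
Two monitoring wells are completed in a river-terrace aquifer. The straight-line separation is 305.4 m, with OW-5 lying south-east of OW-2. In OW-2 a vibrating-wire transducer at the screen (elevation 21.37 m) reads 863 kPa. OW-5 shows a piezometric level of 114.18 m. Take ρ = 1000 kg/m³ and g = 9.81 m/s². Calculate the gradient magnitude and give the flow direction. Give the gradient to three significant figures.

i ≈ 0.0158; groundwater flows toward the north-west

Pressure head at OW-2: ψ = P/(ρg) = 863×1000 / (1000 × 9.81) = 87.97 m.
Total head at OW-2: h = z + ψ = 21.37 + 87.97 = 109.34 m.
Total head at OW-5: h = 114.18 m (water level in the piezometer is the total head).
Head difference: h(OW-2) − h(OW-5) = 109.34 − 114.18 = -4.84 m.
Hydraulic gradient: i = |Δh| / L = 4.84 / 305.4 = 0.0158.
Flow is from higher to lower head: from OW-5 toward OW-2, i.e. toward the north-west.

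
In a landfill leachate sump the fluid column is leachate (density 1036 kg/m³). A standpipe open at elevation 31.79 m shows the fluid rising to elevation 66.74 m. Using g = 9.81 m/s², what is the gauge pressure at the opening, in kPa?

Pressure head ψ = h − z = 66.74 − 31.79 = 34.95 m.
P = ρgψ = 1036 × 9.81 × 34.95 = 355202 Pa ≈ 355 kPa.

P ≈ 355 kPa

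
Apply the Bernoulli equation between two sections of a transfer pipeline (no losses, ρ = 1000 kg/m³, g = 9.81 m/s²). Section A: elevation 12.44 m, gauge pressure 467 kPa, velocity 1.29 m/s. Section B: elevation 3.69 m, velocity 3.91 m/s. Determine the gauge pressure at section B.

Pressure head at A: ψ₁ = P₁/(ρg) = 467×1000 / (1000 × 9.81) = 47.60 m.
Velocity heads: v₁²/2g = 1.29²/19.62 = 0.085 m; v₂²/2g = 3.91²/19.62 = 0.779 m.
Total head H = z₁ + ψ₁ + v₁²/2g = 12.44 + 47.60 + 0.085 = 60.12 m.
ψ₂ = H − z₂ − v₂²/2g = 60.12 − 3.69 − 0.779 = 55.65 m.
P₂ = ρgψ₂ = 1000 × 9.81 × 55.65 ≈ 546 kPa.

P₂ ≈ 546 kPa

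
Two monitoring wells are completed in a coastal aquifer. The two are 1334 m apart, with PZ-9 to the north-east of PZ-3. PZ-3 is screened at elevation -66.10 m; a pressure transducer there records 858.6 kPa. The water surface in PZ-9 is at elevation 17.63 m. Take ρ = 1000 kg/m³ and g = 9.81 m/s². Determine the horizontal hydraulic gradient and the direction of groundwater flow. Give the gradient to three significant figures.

i ≈ 0.00284; groundwater flows toward the north-east

Pressure head at PZ-3: ψ = P/(ρg) = 858.6×1000 / (1000 × 9.81) = 87.52 m.
Total head at PZ-3: h = z + ψ = -66.10 + 87.52 = 21.42 m.
Total head at PZ-9: h = 17.63 m (water level in the piezometer is the total head).
Head difference: h(PZ-3) − h(PZ-9) = 21.42 − 17.63 = 3.79 m.
Hydraulic gradient: i = |Δh| / L = 3.79 / 1334 = 0.00284.
Flow is from higher to lower head: from PZ-3 toward PZ-9, i.e. toward the north-east.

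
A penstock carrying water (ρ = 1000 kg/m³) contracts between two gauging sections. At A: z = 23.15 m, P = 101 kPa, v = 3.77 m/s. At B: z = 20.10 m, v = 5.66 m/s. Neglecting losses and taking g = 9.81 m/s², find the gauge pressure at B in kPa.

Pressure head at A: ψ₁ = P₁/(ρg) = 101×1000 / (1000 × 9.81) = 10.30 m.
Velocity heads: v₁²/2g = 3.77²/19.62 = 0.724 m; v₂²/2g = 5.66²/19.62 = 1.633 m.
Total head H = z₁ + ψ₁ + v₁²/2g = 23.15 + 10.30 + 0.724 = 34.17 m.
ψ₂ = H − z₂ − v₂²/2g = 34.17 − 20.10 − 1.633 = 12.44 m.
P₂ = ρgψ₂ = 1000 × 9.81 × 12.44 ≈ 122 kPa.

P₂ ≈ 122 kPa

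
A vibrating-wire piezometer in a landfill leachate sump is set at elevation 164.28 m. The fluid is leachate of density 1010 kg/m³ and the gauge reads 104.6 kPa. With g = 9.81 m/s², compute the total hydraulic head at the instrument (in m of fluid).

h ≈ 174.84 m

ψ = P/(ρg) = 104.6×1000 / (1010 × 9.81) = 10.56 m.
h = z + ψ = 164.28 + 10.56 = 174.84 m.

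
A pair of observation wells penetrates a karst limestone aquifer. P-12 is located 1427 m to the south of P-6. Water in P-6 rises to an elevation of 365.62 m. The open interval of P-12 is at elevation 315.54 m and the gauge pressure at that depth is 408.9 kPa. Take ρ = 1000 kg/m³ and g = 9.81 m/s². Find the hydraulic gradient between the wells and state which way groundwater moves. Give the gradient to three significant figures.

i ≈ 0.00589; groundwater flows toward the south

Total head at P-6: h = 365.62 m (water level in the piezometer is the total head).
Pressure head at P-12: ψ = P/(ρg) = 408.9×1000 / (1000 × 9.81) = 41.68 m.
Total head at P-12: h = z + ψ = 315.54 + 41.68 = 357.22 m.
Head difference: h(P-6) − h(P-12) = 365.62 − 357.22 = 8.40 m.
Hydraulic gradient: i = |Δh| / L = 8.40 / 1427 = 0.00589.
Flow is from higher to lower head: from P-6 toward P-12, i.e. toward the south.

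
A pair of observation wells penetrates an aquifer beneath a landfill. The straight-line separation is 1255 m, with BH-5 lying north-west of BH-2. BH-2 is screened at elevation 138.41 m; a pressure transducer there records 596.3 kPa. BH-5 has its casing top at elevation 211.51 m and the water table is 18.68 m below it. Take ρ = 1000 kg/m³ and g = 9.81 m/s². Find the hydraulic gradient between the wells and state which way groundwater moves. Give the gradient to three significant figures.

i ≈ 0.00507; groundwater flows toward the north-west

Pressure head at BH-2: ψ = P/(ρg) = 596.3×1000 / (1000 × 9.81) = 60.78 m.
Total head at BH-2: h = z + ψ = 138.41 + 60.78 = 199.19 m.
Total head at BH-5: h = 211.51 − 18.68 = 192.83 m.
Head difference: h(BH-2) − h(BH-5) = 199.19 − 192.83 = 6.36 m.
Hydraulic gradient: i = |Δh| / L = 6.36 / 1255 = 0.00507.
Flow is from higher to lower head: from BH-2 toward BH-5, i.e. toward the north-west.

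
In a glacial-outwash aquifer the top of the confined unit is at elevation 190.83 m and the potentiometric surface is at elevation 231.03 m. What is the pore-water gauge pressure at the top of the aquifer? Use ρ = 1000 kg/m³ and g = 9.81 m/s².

P ≈ 394 kPa

Pressure head at the aquifer top: ψ = h − z = 231.03 − 190.83 = 40.20 m.
P = ρgψ = 1000 × 9.81 × 40.20 = 394362 Pa ≈ 394 kPa.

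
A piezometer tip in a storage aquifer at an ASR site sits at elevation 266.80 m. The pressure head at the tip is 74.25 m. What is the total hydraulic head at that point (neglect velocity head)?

h = z + ψ = 266.80 + 74.25 = 341.05 m.

h ≈ 341.05 m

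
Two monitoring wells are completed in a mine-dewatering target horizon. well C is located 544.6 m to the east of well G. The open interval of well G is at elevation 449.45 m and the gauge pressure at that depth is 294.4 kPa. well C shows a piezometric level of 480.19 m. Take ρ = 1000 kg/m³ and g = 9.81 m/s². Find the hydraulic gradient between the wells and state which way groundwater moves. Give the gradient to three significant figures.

Pressure head at well G: ψ = P/(ρg) = 294.4×1000 / (1000 × 9.81) = 30.01 m.
Total head at well G: h = z + ψ = 449.45 + 30.01 = 479.46 m.
Total head at well C: h = 480.19 m (water level in the piezometer is the total head).
Head difference: h(well G) − h(well C) = 479.46 − 480.19 = -0.73 m.
Hydraulic gradient: i = |Δh| / L = 0.73 / 544.6 = 0.00134.
Flow is from higher to lower head: from well C toward well G, i.e. toward the west.

i ≈ 0.00134; groundwater flows toward the west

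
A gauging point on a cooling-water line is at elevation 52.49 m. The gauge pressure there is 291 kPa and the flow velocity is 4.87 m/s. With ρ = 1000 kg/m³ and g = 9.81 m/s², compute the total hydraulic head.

h ≈ 83.36 m

Pressure head ψ = P/(ρg) = 291×1000 / (1000 × 9.81) = 29.66 m.
Velocity head = v²/(2g) = 4.87² / (2 × 9.81) = 1.209 m.
h = z + ψ + v²/(2g) = 52.49 + 29.66 + 1.209 = 83.36 m.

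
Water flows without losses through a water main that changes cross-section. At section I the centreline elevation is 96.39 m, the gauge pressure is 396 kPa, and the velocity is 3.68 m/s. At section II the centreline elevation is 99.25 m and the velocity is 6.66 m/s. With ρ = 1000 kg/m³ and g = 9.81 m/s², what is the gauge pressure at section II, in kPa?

Pressure head at I: ψ₁ = P₁/(ρg) = 396×1000 / (1000 × 9.81) = 40.37 m.
Velocity heads: v₁²/2g = 3.68²/19.62 = 0.690 m; v₂²/2g = 6.66²/19.62 = 2.261 m.
Total head H = z₁ + ψ₁ + v₁²/2g = 96.39 + 40.37 + 0.690 = 137.45 m.
ψ₂ = H − z₂ − v₂²/2g = 137.45 − 99.25 − 2.261 = 35.94 m.
P₂ = ρgψ₂ = 1000 × 9.81 × 35.94 ≈ 353 kPa.

P₂ ≈ 353 kPa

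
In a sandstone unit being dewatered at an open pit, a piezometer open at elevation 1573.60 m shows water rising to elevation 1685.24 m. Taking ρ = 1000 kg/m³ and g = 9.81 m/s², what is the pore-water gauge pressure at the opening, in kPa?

Pressure head ψ = h − z = 1685.24 − 1573.60 = 111.64 m.
P = ρgψ = 1000 × 9.81 × 111.64 = 1095188 Pa ≈ 1100 kPa.

P ≈ 1100 kPa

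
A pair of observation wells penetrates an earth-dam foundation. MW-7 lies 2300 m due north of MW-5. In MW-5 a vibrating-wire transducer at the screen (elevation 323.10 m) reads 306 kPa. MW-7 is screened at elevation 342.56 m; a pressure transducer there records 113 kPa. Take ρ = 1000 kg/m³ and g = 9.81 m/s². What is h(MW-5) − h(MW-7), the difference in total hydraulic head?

Pressure head at MW-5: ψ = P/(ρg) = 306×1000 / (1000 × 9.81) = 31.19 m.
Total head at MW-5: h = z + ψ = 323.10 + 31.19 = 354.29 m.
Pressure head at MW-7: ψ = P/(ρg) = 113×1000 / (1000 × 9.81) = 11.52 m.
Total head at MW-7: h = z + ψ = 342.56 + 11.52 = 354.08 m.
Head difference: h(MW-5) − h(MW-7) = 354.29 − 354.08 = 0.21 m.

Δh ≈ 0.21 m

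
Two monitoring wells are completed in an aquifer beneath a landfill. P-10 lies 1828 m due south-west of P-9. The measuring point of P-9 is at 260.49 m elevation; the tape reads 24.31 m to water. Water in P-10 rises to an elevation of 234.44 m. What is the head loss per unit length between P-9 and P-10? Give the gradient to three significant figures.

Total head at P-9: h = 260.49 − 24.31 = 236.18 m.
Total head at P-10: h = 234.44 m (water level in the piezometer is the total head).
Head difference: h(P-9) − h(P-10) = 236.18 − 234.44 = 1.74 m.
Hydraulic gradient: i = |Δh| / L = 1.74 / 1828 = 0.000952.

i ≈ 0.000952 m/m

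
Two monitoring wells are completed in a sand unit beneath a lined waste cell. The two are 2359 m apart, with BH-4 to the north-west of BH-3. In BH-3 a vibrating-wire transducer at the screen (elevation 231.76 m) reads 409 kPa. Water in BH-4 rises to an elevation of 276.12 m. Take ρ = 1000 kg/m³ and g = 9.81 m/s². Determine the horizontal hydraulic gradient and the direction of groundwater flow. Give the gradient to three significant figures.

Pressure head at BH-3: ψ = P/(ρg) = 409×1000 / (1000 × 9.81) = 41.69 m.
Total head at BH-3: h = z + ψ = 231.76 + 41.69 = 273.45 m.
Total head at BH-4: h = 276.12 m (water level in the piezometer is the total head).
Head difference: h(BH-3) − h(BH-4) = 273.45 − 276.12 = -2.67 m.
Hydraulic gradient: i = |Δh| / L = 2.67 / 2359 = 0.00113.
Flow is from higher to lower head: from BH-4 toward BH-3, i.e. toward the south-east.

i ≈ 0.00113; groundwater flows toward the south-east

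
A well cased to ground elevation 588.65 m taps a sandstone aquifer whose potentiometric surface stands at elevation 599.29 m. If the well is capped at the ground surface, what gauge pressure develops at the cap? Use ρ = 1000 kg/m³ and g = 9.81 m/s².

P ≈ 104 kPa

Head above the cap: Δh = 599.29 − 588.65 = 10.64 m.
P = ρgΔh = 1000 × 9.81 × 10.64 = 104378 Pa ≈ 104 kPa.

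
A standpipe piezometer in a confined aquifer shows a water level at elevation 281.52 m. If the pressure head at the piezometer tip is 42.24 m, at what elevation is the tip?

z ≈ 239.28 m

z = h − ψ = 281.52 − 42.24 = 239.28 m.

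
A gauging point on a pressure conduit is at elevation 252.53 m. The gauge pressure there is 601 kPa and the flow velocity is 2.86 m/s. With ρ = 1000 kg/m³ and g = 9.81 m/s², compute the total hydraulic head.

Pressure head ψ = P/(ρg) = 601×1000 / (1000 × 9.81) = 61.26 m.
Velocity head = v²/(2g) = 2.86² / (2 × 9.81) = 0.417 m.
h = z + ψ + v²/(2g) = 252.53 + 61.26 + 0.417 = 314.21 m.

h ≈ 314.21 m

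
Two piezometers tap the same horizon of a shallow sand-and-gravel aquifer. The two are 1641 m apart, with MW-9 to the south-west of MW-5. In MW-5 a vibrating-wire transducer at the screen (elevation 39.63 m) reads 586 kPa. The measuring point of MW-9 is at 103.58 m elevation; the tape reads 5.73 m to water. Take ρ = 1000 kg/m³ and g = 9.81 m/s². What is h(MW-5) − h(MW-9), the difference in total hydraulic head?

Pressure head at MW-5: ψ = P/(ρg) = 586×1000 / (1000 × 9.81) = 59.73 m.
Total head at MW-5: h = z + ψ = 39.63 + 59.73 = 99.36 m.
Total head at MW-9: h = 103.58 − 5.73 = 97.85 m.
Head difference: h(MW-5) − h(MW-9) = 99.36 − 97.85 = 1.51 m.

Δh ≈ 1.51 m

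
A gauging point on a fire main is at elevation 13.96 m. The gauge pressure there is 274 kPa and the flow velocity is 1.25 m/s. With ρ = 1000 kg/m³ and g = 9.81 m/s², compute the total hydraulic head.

Pressure head ψ = P/(ρg) = 274×1000 / (1000 × 9.81) = 27.93 m.
Velocity head = v²/(2g) = 1.25² / (2 × 9.81) = 0.080 m.
h = z + ψ + v²/(2g) = 13.96 + 27.93 + 0.080 = 41.97 m.

h ≈ 41.97 m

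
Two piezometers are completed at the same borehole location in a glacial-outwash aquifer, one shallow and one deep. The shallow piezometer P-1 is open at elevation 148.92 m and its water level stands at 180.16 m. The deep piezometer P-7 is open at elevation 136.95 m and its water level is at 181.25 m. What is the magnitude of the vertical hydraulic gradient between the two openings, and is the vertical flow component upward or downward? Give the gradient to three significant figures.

|i_v| ≈ 0.0911; vertical flow is upward

Total head at P-1: h = 180.16 m (water level in the standpipe).
Total head at P-7: h = 181.25 m.
Δh = h(P-1) − h(P-7) = 180.16 − 181.25 = -1.09 m.
Vertical separation Δz = 148.92 − 136.95 = 11.97 m.
|i_v| = |Δh| / Δz = 1.09 / 11.97 = 0.0911.
Head is higher in the deep piezometer, so vertical flow is upward (discharge condition).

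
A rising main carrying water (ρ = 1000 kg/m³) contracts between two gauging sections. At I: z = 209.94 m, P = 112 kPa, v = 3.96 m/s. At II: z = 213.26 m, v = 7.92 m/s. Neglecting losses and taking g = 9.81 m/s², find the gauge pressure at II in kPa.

P₂ ≈ 55.9 kPa

Pressure head at I: ψ₁ = P₁/(ρg) = 112×1000 / (1000 × 9.81) = 11.42 m.
Velocity heads: v₁²/2g = 3.96²/19.62 = 0.799 m; v₂²/2g = 7.92²/19.62 = 3.197 m.
Total head H = z₁ + ψ₁ + v₁²/2g = 209.94 + 11.42 + 0.799 = 222.16 m.
ψ₂ = H − z₂ − v₂²/2g = 222.16 − 213.26 − 3.197 = 5.70 m.
P₂ = ρgψ₂ = 1000 × 9.81 × 5.70 ≈ 55.9 kPa.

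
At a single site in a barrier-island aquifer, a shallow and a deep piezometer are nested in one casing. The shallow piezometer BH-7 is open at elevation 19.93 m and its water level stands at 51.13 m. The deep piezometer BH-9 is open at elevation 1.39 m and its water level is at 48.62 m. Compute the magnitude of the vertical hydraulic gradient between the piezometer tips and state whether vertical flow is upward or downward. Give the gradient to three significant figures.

Total head at BH-7: h = 51.13 m (water level in the standpipe).
Total head at BH-9: h = 48.62 m.
Δh = h(BH-7) − h(BH-9) = 51.13 − 48.62 = 2.51 m.
Vertical separation Δz = 19.93 − 1.39 = 18.54 m.
|i_v| = |Δh| / Δz = 2.51 / 18.54 = 0.135.
Head is higher in the shallow piezometer, so vertical flow is downward (recharge condition).

|i_v| ≈ 0.135; vertical flow is downward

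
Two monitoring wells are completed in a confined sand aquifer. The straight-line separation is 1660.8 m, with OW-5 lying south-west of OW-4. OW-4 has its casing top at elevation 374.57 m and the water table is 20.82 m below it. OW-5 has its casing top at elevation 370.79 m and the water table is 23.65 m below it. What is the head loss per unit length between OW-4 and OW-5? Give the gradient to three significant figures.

Total head at OW-4: h = 374.57 − 20.82 = 353.75 m.
Total head at OW-5: h = 370.79 − 23.65 = 347.14 m.
Head difference: h(OW-4) − h(OW-5) = 353.75 − 347.14 = 6.61 m.
Hydraulic gradient: i = |Δh| / L = 6.61 / 1660.8 = 0.00398.

i ≈ 0.00398 m/m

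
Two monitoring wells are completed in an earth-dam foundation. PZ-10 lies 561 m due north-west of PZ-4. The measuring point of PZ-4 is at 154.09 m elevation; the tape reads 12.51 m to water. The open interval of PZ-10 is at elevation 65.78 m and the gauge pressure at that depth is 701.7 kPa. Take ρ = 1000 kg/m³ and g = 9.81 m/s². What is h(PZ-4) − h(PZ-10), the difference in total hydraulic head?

Total head at PZ-4: h = 154.09 − 12.51 = 141.58 m.
Pressure head at PZ-10: ψ = P/(ρg) = 701.7×1000 / (1000 × 9.81) = 71.53 m.
Total head at PZ-10: h = z + ψ = 65.78 + 71.53 = 137.31 m.
Head difference: h(PZ-4) − h(PZ-10) = 141.58 − 137.31 = 4.27 m.

Δh ≈ 4.27 m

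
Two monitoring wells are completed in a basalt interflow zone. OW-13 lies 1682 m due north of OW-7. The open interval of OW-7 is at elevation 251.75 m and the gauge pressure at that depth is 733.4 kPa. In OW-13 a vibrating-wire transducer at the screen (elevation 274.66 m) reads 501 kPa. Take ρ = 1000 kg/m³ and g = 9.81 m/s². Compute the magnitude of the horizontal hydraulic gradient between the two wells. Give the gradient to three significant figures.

Pressure head at OW-7: ψ = P/(ρg) = 733.4×1000 / (1000 × 9.81) = 74.76 m.
Total head at OW-7: h = z + ψ = 251.75 + 74.76 = 326.51 m.
Pressure head at OW-13: ψ = P/(ρg) = 501×1000 / (1000 × 9.81) = 51.07 m.
Total head at OW-13: h = z + ψ = 274.66 + 51.07 = 325.73 m.
Head difference: h(OW-7) − h(OW-13) = 326.51 − 325.73 = 0.78 m.
Hydraulic gradient: i = |Δh| / L = 0.78 / 1682 = 0.000464.

i ≈ 0.000464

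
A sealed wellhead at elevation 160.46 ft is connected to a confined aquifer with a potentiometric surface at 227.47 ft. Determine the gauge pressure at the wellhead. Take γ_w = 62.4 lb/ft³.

Head above the cap: Δh = 227.47 − 160.46 = 67.01 ft.
P = γΔh/144 = 62.4 × 67.01 / 144 = 29.0 psi.

P ≈ 29.0 psi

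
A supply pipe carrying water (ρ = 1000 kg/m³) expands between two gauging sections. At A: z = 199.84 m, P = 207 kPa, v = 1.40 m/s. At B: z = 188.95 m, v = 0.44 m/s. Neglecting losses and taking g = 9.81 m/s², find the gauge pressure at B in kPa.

Pressure head at A: ψ₁ = P₁/(ρg) = 207×1000 / (1000 × 9.81) = 21.10 m.
Velocity heads: v₁²/2g = 1.40²/19.62 = 0.100 m; v₂²/2g = 0.44²/19.62 = 0.010 m.
Total head H = z₁ + ψ₁ + v₁²/2g = 199.84 + 21.10 + 0.100 = 221.04 m.
ψ₂ = H − z₂ − v₂²/2g = 221.04 − 188.95 − 0.010 = 32.08 m.
P₂ = ρgψ₂ = 1000 × 9.81 × 32.08 ≈ 315 kPa.

P₂ ≈ 315 kPa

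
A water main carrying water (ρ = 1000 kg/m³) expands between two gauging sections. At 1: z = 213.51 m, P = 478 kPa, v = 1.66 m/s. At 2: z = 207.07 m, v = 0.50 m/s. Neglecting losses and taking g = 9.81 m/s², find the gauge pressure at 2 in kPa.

Pressure head at 1: ψ₁ = P₁/(ρg) = 478×1000 / (1000 × 9.81) = 48.73 m.
Velocity heads: v₁²/2g = 1.66²/19.62 = 0.140 m; v₂²/2g = 0.50²/19.62 = 0.013 m.
Total head H = z₁ + ψ₁ + v₁²/2g = 213.51 + 48.73 + 0.140 = 262.38 m.
ψ₂ = H − z₂ − v₂²/2g = 262.38 − 207.07 − 0.013 = 55.30 m.
P₂ = ρgψ₂ = 1000 × 9.81 × 55.30 ≈ 542 kPa.

P₂ ≈ 542 kPa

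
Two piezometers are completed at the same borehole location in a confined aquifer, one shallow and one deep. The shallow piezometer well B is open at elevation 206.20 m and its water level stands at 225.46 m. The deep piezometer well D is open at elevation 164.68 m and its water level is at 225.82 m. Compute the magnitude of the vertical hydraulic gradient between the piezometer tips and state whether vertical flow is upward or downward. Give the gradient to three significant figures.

Total head at well B: h = 225.46 m (water level in the standpipe).
Total head at well D: h = 225.82 m.
Δh = h(well B) − h(well D) = 225.46 − 225.82 = -0.36 m.
Vertical separation Δz = 206.20 − 164.68 = 41.52 m.
|i_v| = |Δh| / Δz = 0.36 / 41.52 = 0.00867.
Head is higher in the deep piezometer, so vertical flow is upward (discharge condition).

|i_v| ≈ 0.00867; vertical flow is upward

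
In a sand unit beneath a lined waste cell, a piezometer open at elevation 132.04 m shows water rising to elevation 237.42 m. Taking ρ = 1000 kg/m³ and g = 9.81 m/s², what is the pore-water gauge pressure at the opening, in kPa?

P ≈ 1030 kPa

Pressure head ψ = h − z = 237.42 − 132.04 = 105.38 m.
P = ρgψ = 1000 × 9.81 × 105.38 = 1033778 Pa ≈ 1030 kPa.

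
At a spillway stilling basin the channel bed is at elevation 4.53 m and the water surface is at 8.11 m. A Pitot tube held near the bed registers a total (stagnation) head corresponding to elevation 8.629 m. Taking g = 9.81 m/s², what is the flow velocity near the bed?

Near the bed, under hydrostatic conditions, the piezometric head (z + ψ) equals the free-surface elevation, 8.11 m.
Velocity head = total − piezometric = 8.629 − 8.11 = 0.519 m.
v = √(2g·h_v) = √(2 × 9.81 × 0.519) = 3.19 m/s.

v ≈ 3.19 m/s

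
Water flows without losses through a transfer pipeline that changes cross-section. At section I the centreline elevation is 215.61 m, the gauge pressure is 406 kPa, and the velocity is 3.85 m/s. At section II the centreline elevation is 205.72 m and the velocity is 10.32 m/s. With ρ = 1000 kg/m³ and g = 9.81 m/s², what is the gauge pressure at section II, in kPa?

Pressure head at I: ψ₁ = P₁/(ρg) = 406×1000 / (1000 × 9.81) = 41.39 m.
Velocity heads: v₁²/2g = 3.85²/19.62 = 0.755 m; v₂²/2g = 10.32²/19.62 = 5.428 m.
Total head H = z₁ + ψ₁ + v₁²/2g = 215.61 + 41.39 + 0.755 = 257.75 m.
ψ₂ = H − z₂ − v₂²/2g = 257.75 − 205.72 − 5.428 = 46.60 m.
P₂ = ρgψ₂ = 1000 × 9.81 × 46.60 ≈ 457 kPa.

P₂ ≈ 457 kPa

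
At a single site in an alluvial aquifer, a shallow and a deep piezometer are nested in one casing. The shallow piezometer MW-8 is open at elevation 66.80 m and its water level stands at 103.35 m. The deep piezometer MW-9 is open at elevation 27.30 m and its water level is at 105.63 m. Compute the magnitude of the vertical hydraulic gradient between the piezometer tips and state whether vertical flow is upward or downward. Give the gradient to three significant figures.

|i_v| ≈ 0.0577; vertical flow is upward

Total head at MW-8: h = 103.35 m (water level in the standpipe).
Total head at MW-9: h = 105.63 m.
Δh = h(MW-8) − h(MW-9) = 103.35 − 105.63 = -2.28 m.
Vertical separation Δz = 66.80 − 27.30 = 39.50 m.
|i_v| = |Δh| / Δz = 2.28 / 39.50 = 0.0577.
Head is higher in the deep piezometer, so vertical flow is upward (discharge condition).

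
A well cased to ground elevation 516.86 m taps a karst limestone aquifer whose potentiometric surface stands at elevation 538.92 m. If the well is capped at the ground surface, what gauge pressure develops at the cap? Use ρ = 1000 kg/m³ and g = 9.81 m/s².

P ≈ 216 kPa

Head above the cap: Δh = 538.92 − 516.86 = 22.06 m.
P = ρgΔh = 1000 × 9.81 × 22.06 = 216409 Pa ≈ 216 kPa.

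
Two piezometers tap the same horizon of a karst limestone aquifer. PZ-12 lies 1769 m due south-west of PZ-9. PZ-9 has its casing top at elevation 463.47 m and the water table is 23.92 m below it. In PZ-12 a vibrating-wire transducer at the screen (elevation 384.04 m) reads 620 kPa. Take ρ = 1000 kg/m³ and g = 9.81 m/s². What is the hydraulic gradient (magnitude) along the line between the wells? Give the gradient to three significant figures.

i ≈ 0.00435

Total head at PZ-9: h = 463.47 − 23.92 = 439.55 m.
Pressure head at PZ-12: ψ = P/(ρg) = 620×1000 / (1000 × 9.81) = 63.20 m.
Total head at PZ-12: h = z + ψ = 384.04 + 63.20 = 447.24 m.
Head difference: h(PZ-9) − h(PZ-12) = 439.55 − 447.24 = -7.69 m.
Hydraulic gradient: i = |Δh| / L = 7.69 / 1769 = 0.00435.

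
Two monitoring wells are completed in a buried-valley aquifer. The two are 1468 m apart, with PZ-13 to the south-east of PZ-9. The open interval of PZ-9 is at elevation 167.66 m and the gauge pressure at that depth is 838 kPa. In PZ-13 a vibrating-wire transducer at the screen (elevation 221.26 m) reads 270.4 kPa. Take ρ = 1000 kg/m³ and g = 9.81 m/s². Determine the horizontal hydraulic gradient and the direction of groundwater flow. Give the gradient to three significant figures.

Pressure head at PZ-9: ψ = P/(ρg) = 838×1000 / (1000 × 9.81) = 85.42 m.
Total head at PZ-9: h = z + ψ = 167.66 + 85.42 = 253.08 m.
Pressure head at PZ-13: ψ = P/(ρg) = 270.4×1000 / (1000 × 9.81) = 27.56 m.
Total head at PZ-13: h = z + ψ = 221.26 + 27.56 = 248.82 m.
Head difference: h(PZ-9) − h(PZ-13) = 253.08 − 248.82 = 4.26 m.
Hydraulic gradient: i = |Δh| / L = 4.26 / 1468 = 0.00290.
Flow is from higher to lower head: from PZ-9 toward PZ-13, i.e. toward the south-east.

i ≈ 0.00290; groundwater flows toward the south-east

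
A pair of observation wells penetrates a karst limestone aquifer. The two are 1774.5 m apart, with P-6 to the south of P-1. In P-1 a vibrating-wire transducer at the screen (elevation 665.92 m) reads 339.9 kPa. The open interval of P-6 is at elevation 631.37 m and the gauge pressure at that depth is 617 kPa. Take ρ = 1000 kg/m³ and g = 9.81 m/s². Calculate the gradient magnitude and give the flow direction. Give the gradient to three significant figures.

Pressure head at P-1: ψ = P/(ρg) = 339.9×1000 / (1000 × 9.81) = 34.65 m.
Total head at P-1: h = z + ψ = 665.92 + 34.65 = 700.57 m.
Pressure head at P-6: ψ = P/(ρg) = 617×1000 / (1000 × 9.81) = 62.90 m.
Total head at P-6: h = z + ψ = 631.37 + 62.90 = 694.27 m.
Head difference: h(P-1) − h(P-6) = 700.57 − 694.27 = 6.30 m.
Hydraulic gradient: i = |Δh| / L = 6.30 / 1774.5 = 0.00355.
Flow is from higher to lower head: from P-1 toward P-6, i.e. toward the south.

i ≈ 0.00355; groundwater flows toward the south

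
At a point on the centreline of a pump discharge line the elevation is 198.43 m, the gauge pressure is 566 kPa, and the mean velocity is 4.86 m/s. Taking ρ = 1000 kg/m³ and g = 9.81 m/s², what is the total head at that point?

h ≈ 257.33 m

Pressure head ψ = P/(ρg) = 566×1000 / (1000 × 9.81) = 57.70 m.
Velocity head = v²/(2g) = 4.86² / (2 × 9.81) = 1.204 m.
h = z + ψ + v²/(2g) = 198.43 + 57.70 + 1.204 = 257.33 m.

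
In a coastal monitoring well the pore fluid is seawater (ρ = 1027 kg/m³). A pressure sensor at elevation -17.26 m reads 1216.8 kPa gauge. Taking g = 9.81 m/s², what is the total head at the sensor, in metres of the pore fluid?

ψ = P/(ρg) = 1216.8×1000 / (1027 × 9.81) = 120.78 m.
h = z + ψ = -17.26 + 120.78 = 103.52 m.

h ≈ 103.52 m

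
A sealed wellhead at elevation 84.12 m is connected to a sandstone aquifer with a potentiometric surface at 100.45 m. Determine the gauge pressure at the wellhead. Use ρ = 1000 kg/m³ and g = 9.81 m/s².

Head above the cap: Δh = 100.45 − 84.12 = 16.33 m.
P = ρgΔh = 1000 × 9.81 × 16.33 = 160197 Pa ≈ 160 kPa.

P ≈ 160 kPa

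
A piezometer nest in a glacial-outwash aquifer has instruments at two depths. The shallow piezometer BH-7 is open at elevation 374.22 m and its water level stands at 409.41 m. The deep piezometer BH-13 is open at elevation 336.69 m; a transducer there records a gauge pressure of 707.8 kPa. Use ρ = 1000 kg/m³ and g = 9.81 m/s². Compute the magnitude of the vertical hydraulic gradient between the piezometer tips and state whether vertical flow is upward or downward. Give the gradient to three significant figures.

Total head at BH-7: h = 409.41 m (water level in the standpipe).
Pressure head at BH-13: ψ = P/(ρg) = 707.8×1000 / (1000 × 9.81) = 72.15 m.
Total head at BH-13: h = z + ψ = 336.69 + 72.15 = 408.84 m.
Δh = h(BH-7) − h(BH-13) = 409.41 − 408.84 = 0.57 m.
Vertical separation Δz = 374.22 − 336.69 = 37.53 m.
|i_v| = |Δh| / Δz = 0.57 / 37.53 = 0.0152.
Head is higher in the shallow piezometer, so vertical flow is downward (recharge condition).

|i_v| ≈ 0.0152; vertical flow is downward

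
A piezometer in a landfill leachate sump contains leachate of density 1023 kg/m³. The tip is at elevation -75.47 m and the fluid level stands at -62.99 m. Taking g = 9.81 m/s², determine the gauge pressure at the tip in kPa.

P ≈ 125 kPa

Pressure head ψ = h − z = -62.99 − (-75.47) = 12.48 m.
P = ρgψ = 1023 × 9.81 × 12.48 = 125245 Pa ≈ 125 kPa.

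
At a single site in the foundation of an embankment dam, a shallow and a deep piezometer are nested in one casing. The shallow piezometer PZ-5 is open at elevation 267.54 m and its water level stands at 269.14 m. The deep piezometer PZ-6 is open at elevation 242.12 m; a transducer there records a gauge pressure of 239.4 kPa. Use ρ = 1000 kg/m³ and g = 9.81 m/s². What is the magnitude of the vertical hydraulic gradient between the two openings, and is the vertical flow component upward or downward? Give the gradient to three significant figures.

|i_v| ≈ 0.103; vertical flow is downward

Total head at PZ-5: h = 269.14 m (water level in the standpipe).
Pressure head at PZ-6: ψ = P/(ρg) = 239.4×1000 / (1000 × 9.81) = 24.40 m.
Total head at PZ-6: h = z + ψ = 242.12 + 24.40 = 266.52 m.
Δh = h(PZ-5) − h(PZ-6) = 269.14 − 266.52 = 2.62 m.
Vertical separation Δz = 267.54 − 242.12 = 25.42 m.
|i_v| = |Δh| / Δz = 2.62 / 25.42 = 0.103.
Head is higher in the shallow piezometer, so vertical flow is downward (recharge condition).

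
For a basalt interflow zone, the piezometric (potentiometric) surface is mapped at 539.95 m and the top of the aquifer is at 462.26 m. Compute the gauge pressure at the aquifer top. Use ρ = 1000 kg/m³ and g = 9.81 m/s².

Pressure head at the aquifer top: ψ = h − z = 539.95 − 462.26 = 77.69 m.
P = ρgψ = 1000 × 9.81 × 77.69 = 762139 Pa ≈ 762 kPa.

P ≈ 762 kPa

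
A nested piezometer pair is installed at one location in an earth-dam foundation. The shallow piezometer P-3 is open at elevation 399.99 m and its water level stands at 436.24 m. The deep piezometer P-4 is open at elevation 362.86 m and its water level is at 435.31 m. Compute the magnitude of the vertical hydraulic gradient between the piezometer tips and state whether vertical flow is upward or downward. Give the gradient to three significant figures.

Total head at P-3: h = 436.24 m (water level in the standpipe).
Total head at P-4: h = 435.31 m.
Δh = h(P-3) − h(P-4) = 436.24 − 435.31 = 0.93 m.
Vertical separation Δz = 399.99 − 362.86 = 37.13 m.
|i_v| = |Δh| / Δz = 0.93 / 37.13 = 0.0250.
Head is higher in the shallow piezometer, so vertical flow is downward (recharge condition).

|i_v| ≈ 0.0250; vertical flow is downward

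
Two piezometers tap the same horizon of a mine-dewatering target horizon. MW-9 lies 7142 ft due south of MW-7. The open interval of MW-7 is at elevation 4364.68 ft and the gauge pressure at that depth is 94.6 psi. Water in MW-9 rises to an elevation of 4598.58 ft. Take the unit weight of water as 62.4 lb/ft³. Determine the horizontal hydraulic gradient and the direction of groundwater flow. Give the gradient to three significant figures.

Pressure head at MW-7: ψ = 144·P/γ = 144 × 94.6 / 62.4 = 218.31 ft.
Total head at MW-7: h = z + ψ = 4364.68 + 218.31 = 4582.99 ft.
Total head at MW-9: h = 4598.58 ft (water level in the piezometer is the total head).
Head difference: h(MW-7) − h(MW-9) = 4582.99 − 4598.58 = -15.59 ft.
Hydraulic gradient: i = |Δh| / L = 15.59 / 7142 = 0.00218.
Flow is from higher to lower head: from MW-9 toward MW-7, i.e. toward the north.

i ≈ 0.00218; groundwater flows toward the north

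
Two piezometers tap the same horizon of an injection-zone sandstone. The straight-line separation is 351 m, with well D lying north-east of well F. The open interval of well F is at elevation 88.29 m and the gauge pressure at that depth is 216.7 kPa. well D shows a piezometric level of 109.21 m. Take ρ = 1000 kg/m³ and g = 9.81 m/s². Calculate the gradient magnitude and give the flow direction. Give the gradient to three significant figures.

Pressure head at well F: ψ = P/(ρg) = 216.7×1000 / (1000 × 9.81) = 22.09 m.
Total head at well F: h = z + ψ = 88.29 + 22.09 = 110.38 m.
Total head at well D: h = 109.21 m (water level in the piezometer is the total head).
Head difference: h(well F) − h(well D) = 110.38 − 109.21 = 1.17 m.
Hydraulic gradient: i = |Δh| / L = 1.17 / 351 = 0.00333.
Flow is from higher to lower head: from well F toward well D, i.e. toward the north-east.

i ≈ 0.00333; groundwater flows toward the north-east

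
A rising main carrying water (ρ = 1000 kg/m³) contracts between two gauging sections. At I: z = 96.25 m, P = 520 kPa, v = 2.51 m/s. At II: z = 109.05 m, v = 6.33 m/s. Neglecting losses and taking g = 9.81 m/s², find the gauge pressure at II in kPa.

Pressure head at I: ψ₁ = P₁/(ρg) = 520×1000 / (1000 × 9.81) = 53.01 m.
Velocity heads: v₁²/2g = 2.51²/19.62 = 0.321 m; v₂²/2g = 6.33²/19.62 = 2.042 m.
Total head H = z₁ + ψ₁ + v₁²/2g = 96.25 + 53.01 + 0.321 = 149.58 m.
ψ₂ = H − z₂ − v₂²/2g = 149.58 − 109.05 − 2.042 = 38.49 m.
P₂ = ρgψ₂ = 1000 × 9.81 × 38.49 ≈ 378 kPa.

P₂ ≈ 378 kPa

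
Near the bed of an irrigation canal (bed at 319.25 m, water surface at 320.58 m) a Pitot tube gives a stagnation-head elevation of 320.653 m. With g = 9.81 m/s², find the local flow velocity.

v ≈ 1.20 m/s

Near the bed, under hydrostatic conditions, the piezometric head (z + ψ) equals the free-surface elevation, 320.58 m.
Velocity head = total − piezometric = 320.653 − 320.58 = 0.073 m.
v = √(2g·h_v) = √(2 × 9.81 × 0.073) = 1.20 m/s.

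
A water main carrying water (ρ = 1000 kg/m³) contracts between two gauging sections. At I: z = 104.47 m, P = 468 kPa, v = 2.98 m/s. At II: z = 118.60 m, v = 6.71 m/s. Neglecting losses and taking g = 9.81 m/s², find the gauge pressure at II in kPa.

Pressure head at I: ψ₁ = P₁/(ρg) = 468×1000 / (1000 × 9.81) = 47.71 m.
Velocity heads: v₁²/2g = 2.98²/19.62 = 0.453 m; v₂²/2g = 6.71²/19.62 = 2.295 m.
Total head H = z₁ + ψ₁ + v₁²/2g = 104.47 + 47.71 + 0.453 = 152.63 m.
ψ₂ = H − z₂ − v₂²/2g = 152.63 − 118.60 − 2.295 = 31.73 m.
P₂ = ρgψ₂ = 1000 × 9.81 × 31.73 ≈ 311 kPa.

P₂ ≈ 311 kPa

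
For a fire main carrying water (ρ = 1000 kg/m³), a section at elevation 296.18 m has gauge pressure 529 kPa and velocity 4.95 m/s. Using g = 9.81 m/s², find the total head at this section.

Pressure head ψ = P/(ρg) = 529×1000 / (1000 × 9.81) = 53.92 m.
Velocity head = v²/(2g) = 4.95² / (2 × 9.81) = 1.249 m.
h = z + ψ + v²/(2g) = 296.18 + 53.92 + 1.249 = 351.35 m.

h ≈ 351.35 m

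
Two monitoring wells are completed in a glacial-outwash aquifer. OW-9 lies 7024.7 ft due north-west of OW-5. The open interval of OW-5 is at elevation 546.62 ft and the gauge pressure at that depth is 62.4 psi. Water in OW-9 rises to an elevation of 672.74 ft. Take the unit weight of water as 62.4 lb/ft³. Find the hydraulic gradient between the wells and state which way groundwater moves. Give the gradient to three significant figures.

Pressure head at OW-5: ψ = 144·P/γ = 144 × 62.4 / 62.4 = 144.00 ft.
Total head at OW-5: h = z + ψ = 546.62 + 144.00 = 690.62 ft.
Total head at OW-9: h = 672.74 ft (water level in the piezometer is the total head).
Head difference: h(OW-5) − h(OW-9) = 690.62 − 672.74 = 17.88 ft.
Hydraulic gradient: i = |Δh| / L = 17.88 / 7024.7 = 0.00255.
Flow is from higher to lower head: from OW-5 toward OW-9, i.e. toward the north-west.

i ≈ 0.00255; groundwater flows toward the north-west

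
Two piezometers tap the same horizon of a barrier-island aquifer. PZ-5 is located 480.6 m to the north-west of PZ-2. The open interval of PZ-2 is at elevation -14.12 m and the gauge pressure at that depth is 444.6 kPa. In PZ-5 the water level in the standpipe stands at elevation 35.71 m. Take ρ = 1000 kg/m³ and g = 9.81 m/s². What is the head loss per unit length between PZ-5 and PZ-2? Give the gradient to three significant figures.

i ≈ 0.00938 m/m

Pressure head at PZ-2: ψ = P/(ρg) = 444.6×1000 / (1000 × 9.81) = 45.32 m.
Total head at PZ-2: h = z + ψ = -14.12 + 45.32 = 31.20 m.
Total head at PZ-5: h = 35.71 m (water level in the piezometer is the total head).
Head difference: h(PZ-2) − h(PZ-5) = 31.20 − 35.71 = -4.51 m.
Hydraulic gradient: i = |Δh| / L = 4.51 / 480.6 = 0.00938.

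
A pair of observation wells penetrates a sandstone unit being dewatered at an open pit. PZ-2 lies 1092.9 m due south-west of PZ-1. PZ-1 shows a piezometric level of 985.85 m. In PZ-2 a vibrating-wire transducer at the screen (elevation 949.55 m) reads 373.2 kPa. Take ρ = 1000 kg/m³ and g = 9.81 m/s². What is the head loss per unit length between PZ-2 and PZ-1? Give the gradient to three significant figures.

Total head at PZ-1: h = 985.85 m (water level in the piezometer is the total head).
Pressure head at PZ-2: ψ = P/(ρg) = 373.2×1000 / (1000 × 9.81) = 38.04 m.
Total head at PZ-2: h = z + ψ = 949.55 + 38.04 = 987.59 m.
Head difference: h(PZ-1) − h(PZ-2) = 985.85 − 987.59 = -1.74 m.
Hydraulic gradient: i = |Δh| / L = 1.74 / 1092.9 = 0.00159.

i ≈ 0.00159 m/m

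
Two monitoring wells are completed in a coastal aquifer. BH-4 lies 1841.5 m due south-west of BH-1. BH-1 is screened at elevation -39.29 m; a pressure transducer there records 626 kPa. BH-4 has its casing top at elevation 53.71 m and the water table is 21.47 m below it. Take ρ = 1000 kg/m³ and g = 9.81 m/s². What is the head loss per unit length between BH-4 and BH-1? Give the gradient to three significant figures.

i ≈ 0.00419 m/m

Pressure head at BH-1: ψ = P/(ρg) = 626×1000 / (1000 × 9.81) = 63.81 m.
Total head at BH-1: h = z + ψ = -39.29 + 63.81 = 24.52 m.
Total head at BH-4: h = 53.71 − 21.47 = 32.24 m.
Head difference: h(BH-1) − h(BH-4) = 24.52 − 32.24 = -7.72 m.
Hydraulic gradient: i = |Δh| / L = 7.72 / 1841.5 = 0.00419.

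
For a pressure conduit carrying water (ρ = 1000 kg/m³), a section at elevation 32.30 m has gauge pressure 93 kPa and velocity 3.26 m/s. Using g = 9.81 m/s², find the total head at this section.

Pressure head ψ = P/(ρg) = 93×1000 / (1000 × 9.81) = 9.48 m.
Velocity head = v²/(2g) = 3.26² / (2 × 9.81) = 0.542 m.
h = z + ψ + v²/(2g) = 32.30 + 9.48 + 0.542 = 42.32 m.

h ≈ 42.32 m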